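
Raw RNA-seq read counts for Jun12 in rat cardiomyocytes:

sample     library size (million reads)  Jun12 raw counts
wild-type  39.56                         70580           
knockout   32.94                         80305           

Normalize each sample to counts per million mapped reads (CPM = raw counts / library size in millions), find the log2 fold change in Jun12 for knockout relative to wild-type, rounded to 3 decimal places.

0.450

CPM(wild-type) = 70580 / 39.56 = 1784.1254
CPM(knockout) = 80305 / 32.94 = 2437.9174
Fold change = 2437.9174 / 1784.1254 = 1.36645
log2(1.36645) = 0.4504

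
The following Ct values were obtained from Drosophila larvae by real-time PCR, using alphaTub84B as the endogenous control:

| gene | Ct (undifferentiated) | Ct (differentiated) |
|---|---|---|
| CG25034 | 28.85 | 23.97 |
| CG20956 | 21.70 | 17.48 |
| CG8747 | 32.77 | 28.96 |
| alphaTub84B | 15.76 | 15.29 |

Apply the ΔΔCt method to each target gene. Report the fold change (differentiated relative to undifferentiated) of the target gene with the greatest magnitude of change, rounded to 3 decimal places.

21.259

CG25034: ΔΔCt = (23.97−15.29) − (28.85−15.76) = 8.68 − 13.09 = -4.41; fold change = 2^4.41 = 21.259
CG20956: ΔΔCt = (17.48−15.29) − (21.70−15.76) = 2.19 − 5.94 = -3.75; fold change = 2^3.75 = 13.454
CG8747: ΔΔCt = (28.96−15.29) − (32.77−15.76) = 13.67 − 17.01 = -3.34; fold change = 2^3.34 = 10.126
CG25034 has the largest |ΔΔCt| = 4.41.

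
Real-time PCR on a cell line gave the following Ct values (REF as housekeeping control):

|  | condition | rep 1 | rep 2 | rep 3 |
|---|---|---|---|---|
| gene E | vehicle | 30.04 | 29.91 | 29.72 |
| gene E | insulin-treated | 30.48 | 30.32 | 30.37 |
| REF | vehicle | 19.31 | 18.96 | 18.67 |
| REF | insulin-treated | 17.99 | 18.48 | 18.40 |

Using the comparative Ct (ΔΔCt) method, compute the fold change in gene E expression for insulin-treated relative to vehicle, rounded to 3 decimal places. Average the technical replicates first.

0.438

Mean Ct: gene E vehicle 29.890; gene E insulin-treated 30.390; REF vehicle 18.980; REF insulin-treated 18.290
ΔCt(vehicle) = 29.890 − 18.980 = 10.910
ΔCt(insulin-treated) = 30.390 − 18.290 = 12.100
ΔΔCt = 12.100 − 10.910 = 1.190
Fold change = 2^(−1.190) = 0.4383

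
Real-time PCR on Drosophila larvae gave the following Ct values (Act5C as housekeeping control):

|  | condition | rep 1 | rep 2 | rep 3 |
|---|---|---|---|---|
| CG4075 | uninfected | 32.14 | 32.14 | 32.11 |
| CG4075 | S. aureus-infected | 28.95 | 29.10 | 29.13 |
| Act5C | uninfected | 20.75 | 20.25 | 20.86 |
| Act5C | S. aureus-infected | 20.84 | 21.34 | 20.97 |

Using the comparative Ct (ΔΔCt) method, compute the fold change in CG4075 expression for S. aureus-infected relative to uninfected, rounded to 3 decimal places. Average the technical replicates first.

Mean Ct: CG4075 uninfected 32.130; CG4075 S. aureus-infected 29.060; Act5C uninfected 20.620; Act5C S. aureus-infected 21.050
ΔCt(uninfected) = 32.130 − 20.620 = 11.510
ΔCt(S. aureus-infected) = 29.060 − 21.050 = 8.010
ΔΔCt = 8.010 − 11.510 = -3.500
Fold change = 2^(−(-3.500)) = 2^3.500 = 11.3137

11.314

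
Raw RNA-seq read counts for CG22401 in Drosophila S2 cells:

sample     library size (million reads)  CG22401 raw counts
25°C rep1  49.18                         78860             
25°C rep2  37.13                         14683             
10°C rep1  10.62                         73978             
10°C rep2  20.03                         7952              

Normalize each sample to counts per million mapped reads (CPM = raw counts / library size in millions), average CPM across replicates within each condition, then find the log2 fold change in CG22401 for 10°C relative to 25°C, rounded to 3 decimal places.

1.881

CPM(25°C rep1) = 78860 / 49.18 = 1603.4974
CPM(25°C rep2) = 14683 / 37.13 = 395.4484
CPM(10°C rep1) = 73978 / 10.62 = 6965.9134
CPM(10°C rep2) = 7952 / 20.03 = 397.0045
mean CPM(25°C) = 999.4729; mean CPM(10°C) = 3681.4589
Fold change = 3681.4589 / 999.4729 = 3.68340
log2(3.68340) = 1.8810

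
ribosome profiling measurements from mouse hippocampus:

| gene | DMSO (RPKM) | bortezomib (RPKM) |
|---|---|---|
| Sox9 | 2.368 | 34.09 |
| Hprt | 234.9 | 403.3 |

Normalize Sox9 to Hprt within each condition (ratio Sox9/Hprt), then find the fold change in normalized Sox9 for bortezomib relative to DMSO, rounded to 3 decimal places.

8.385

Sox9/Hprt (DMSO) = 2.368 / 234.9 = 0.010081
Sox9/Hprt (bortezomib) = 34.09 / 403.3 = 0.084528
Fold change = 0.084528 / 0.010081 = 8.3849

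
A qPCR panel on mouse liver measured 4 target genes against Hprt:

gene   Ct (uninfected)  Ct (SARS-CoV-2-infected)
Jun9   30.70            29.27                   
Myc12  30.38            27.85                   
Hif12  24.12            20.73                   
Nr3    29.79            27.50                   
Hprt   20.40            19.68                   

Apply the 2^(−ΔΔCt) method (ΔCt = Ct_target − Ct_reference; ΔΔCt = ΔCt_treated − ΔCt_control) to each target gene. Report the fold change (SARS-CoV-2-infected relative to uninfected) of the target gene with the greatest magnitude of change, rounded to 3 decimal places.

6.364

Jun9: ΔΔCt = (29.27−19.68) − (30.70−20.40) = 9.59 − 10.30 = -0.71; fold change = 2^0.71 = 1.636
Myc12: ΔΔCt = (27.85−19.68) − (30.38−20.40) = 8.17 − 9.98 = -1.81; fold change = 2^1.81 = 3.506
Hif12: ΔΔCt = (20.73−19.68) − (24.12−20.40) = 1.05 − 3.72 = -2.67; fold change = 2^2.67 = 6.364
Nr3: ΔΔCt = (27.50−19.68) − (29.79−20.40) = 7.82 − 9.39 = -1.57; fold change = 2^1.57 = 2.969
Hif12 has the largest |ΔΔCt| = 2.67.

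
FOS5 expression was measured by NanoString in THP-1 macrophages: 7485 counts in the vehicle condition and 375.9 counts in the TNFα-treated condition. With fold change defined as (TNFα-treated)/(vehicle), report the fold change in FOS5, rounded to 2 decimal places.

Fold change = 375.9 / 7485 = 0.050
FOS5 is downregulated.

0.05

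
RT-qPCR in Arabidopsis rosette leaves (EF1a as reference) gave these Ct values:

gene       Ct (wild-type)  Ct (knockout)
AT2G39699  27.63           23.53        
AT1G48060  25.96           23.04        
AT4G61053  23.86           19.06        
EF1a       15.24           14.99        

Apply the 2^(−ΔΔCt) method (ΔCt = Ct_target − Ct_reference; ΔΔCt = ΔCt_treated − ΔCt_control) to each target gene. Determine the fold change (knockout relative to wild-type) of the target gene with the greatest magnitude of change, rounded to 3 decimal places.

AT2G39699: ΔΔCt = (23.53−14.99) − (27.63−15.24) = 8.54 − 12.39 = -3.85; fold change = 2^3.85 = 14.420
AT1G48060: ΔΔCt = (23.04−14.99) − (25.96−15.24) = 8.05 − 10.72 = -2.67; fold change = 2^2.67 = 6.364
AT4G61053: ΔΔCt = (19.06−14.99) − (23.86−15.24) = 4.07 − 8.62 = -4.55; fold change = 2^4.55 = 23.425
AT4G61053 has the largest |ΔΔCt| = 4.55.

23.425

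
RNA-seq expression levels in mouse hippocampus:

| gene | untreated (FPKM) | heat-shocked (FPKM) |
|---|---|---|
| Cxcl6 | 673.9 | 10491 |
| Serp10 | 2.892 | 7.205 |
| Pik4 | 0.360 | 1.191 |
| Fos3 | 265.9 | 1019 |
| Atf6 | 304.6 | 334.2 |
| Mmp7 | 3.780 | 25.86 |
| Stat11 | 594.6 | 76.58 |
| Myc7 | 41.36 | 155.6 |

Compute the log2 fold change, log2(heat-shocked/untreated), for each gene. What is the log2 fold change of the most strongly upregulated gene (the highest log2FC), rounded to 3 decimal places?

3.960

log2(10491/673.9) = 3.960  (Cxcl6)
log2(7.205/2.892) = 1.317  (Serp10)
log2(1.191/0.360) = 1.726  (Pik4)
log2(1019/265.9) = 1.938  (Fos3)
log2(334.2/304.6) = 0.134  (Atf6)
log2(25.86/3.780) = 2.774  (Mmp7)
log2(76.58/594.6) = -2.957  (Stat11)
log2(155.6/41.36) = 1.912  (Myc7)
Cxcl6 is most strongly upregulated.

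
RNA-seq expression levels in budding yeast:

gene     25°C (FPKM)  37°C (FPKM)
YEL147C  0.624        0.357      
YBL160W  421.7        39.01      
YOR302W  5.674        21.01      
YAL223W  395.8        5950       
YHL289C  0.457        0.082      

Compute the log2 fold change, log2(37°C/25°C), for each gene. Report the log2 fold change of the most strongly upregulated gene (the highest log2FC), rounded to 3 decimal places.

3.910

log2(0.357/0.624) = -0.806  (YEL147C)
log2(39.01/421.7) = -3.434  (YBL160W)
log2(21.01/5.674) = 1.889  (YOR302W)
log2(5950/395.8) = 3.910  (YAL223W)
log2(0.082/0.457) = -2.478  (YHL289C)
YAL223W is most strongly upregulated.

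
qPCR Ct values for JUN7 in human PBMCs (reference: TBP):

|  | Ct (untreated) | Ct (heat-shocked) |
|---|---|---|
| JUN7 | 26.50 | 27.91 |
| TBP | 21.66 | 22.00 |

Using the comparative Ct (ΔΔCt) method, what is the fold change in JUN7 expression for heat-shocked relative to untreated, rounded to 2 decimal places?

ΔCt(untreated) = 26.500 − 21.660 = 4.840
ΔCt(heat-shocked) = 27.910 − 22.000 = 5.910
ΔΔCt = 5.910 − 4.840 = 1.070
Fold change = 2^(−1.070) = 0.476

0.48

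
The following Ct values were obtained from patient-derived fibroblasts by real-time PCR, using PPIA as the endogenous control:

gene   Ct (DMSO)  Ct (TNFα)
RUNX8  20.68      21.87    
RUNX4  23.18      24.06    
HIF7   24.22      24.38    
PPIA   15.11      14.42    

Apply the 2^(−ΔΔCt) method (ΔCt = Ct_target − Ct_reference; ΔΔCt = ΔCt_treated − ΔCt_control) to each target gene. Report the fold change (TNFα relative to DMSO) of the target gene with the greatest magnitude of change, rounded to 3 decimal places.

0.272

RUNX8: ΔΔCt = (21.87−14.42) − (20.68−15.11) = 7.45 − 5.57 = 1.88; fold change = 2^-1.88 = 0.272
RUNX4: ΔΔCt = (24.06−14.42) − (23.18−15.11) = 9.64 − 8.07 = 1.57; fold change = 2^-1.57 = 0.337
HIF7: ΔΔCt = (24.38−14.42) − (24.22−15.11) = 9.96 − 9.11 = 0.85; fold change = 2^-0.85 = 0.555
RUNX8 has the largest |ΔΔCt| = 1.88.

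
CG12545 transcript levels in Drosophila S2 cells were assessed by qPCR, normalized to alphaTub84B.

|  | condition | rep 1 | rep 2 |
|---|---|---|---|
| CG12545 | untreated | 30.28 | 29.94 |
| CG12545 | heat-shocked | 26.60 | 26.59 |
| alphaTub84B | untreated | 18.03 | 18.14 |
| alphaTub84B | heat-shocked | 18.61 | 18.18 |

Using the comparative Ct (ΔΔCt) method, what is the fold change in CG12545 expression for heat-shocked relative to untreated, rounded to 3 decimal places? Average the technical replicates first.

14.172

Mean Ct: CG12545 untreated 30.110; CG12545 heat-shocked 26.595; alphaTub84B untreated 18.085; alphaTub84B heat-shocked 18.395
ΔCt(untreated) = 30.110 − 18.085 = 12.025
ΔCt(heat-shocked) = 26.595 − 18.395 = 8.200
ΔΔCt = 8.200 − 12.025 = -3.825
Fold change = 2^(−(-3.825)) = 2^3.825 = 14.1723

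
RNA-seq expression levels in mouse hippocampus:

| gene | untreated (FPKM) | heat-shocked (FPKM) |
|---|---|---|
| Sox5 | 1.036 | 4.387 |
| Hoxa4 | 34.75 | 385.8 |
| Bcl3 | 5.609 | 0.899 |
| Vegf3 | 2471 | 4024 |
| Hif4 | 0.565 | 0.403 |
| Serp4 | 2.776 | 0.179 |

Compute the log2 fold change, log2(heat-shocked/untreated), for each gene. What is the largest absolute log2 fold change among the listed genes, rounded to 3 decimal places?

log2(4.387/1.036) = 2.082  (Sox5)
log2(385.8/34.75) = 3.473  (Hoxa4)
log2(0.899/5.609) = -2.641  (Bcl3)
log2(4024/2471) = 0.704  (Vegf3)
log2(0.403/0.565) = -0.487  (Hif4)
log2(0.179/2.776) = -3.955  (Serp4)
The largest magnitude belongs to Serp4.

3.955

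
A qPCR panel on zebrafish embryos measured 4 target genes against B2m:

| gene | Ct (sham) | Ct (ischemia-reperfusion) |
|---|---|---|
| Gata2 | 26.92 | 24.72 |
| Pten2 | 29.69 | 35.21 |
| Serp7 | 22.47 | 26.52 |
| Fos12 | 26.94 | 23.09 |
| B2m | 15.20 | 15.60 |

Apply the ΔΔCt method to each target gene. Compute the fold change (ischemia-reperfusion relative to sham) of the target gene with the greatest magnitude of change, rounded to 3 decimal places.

Gata2: ΔΔCt = (24.72−15.60) − (26.92−15.20) = 9.12 − 11.72 = -2.60; fold change = 2^2.60 = 6.063
Pten2: ΔΔCt = (35.21−15.60) − (29.69−15.20) = 19.61 − 14.49 = 5.12; fold change = 2^-5.12 = 0.029
Serp7: ΔΔCt = (26.52−15.60) − (22.47−15.20) = 10.92 − 7.27 = 3.65; fold change = 2^-3.65 = 0.080
Fos12: ΔΔCt = (23.09−15.60) − (26.94−15.20) = 7.49 − 11.74 = -4.25; fold change = 2^4.25 = 19.027
Pten2 has the largest |ΔΔCt| = 5.12.

0.029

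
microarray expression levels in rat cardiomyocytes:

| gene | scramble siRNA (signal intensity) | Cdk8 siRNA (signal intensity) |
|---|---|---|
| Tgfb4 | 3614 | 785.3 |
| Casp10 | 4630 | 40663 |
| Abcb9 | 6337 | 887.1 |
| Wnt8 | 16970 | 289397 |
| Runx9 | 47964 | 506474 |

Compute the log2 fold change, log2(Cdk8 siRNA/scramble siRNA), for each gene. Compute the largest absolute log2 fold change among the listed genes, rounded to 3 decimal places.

4.092

log2(785.3/3614) = -2.202  (Tgfb4)
log2(40663/4630) = 3.135  (Casp10)
log2(887.1/6337) = -2.837  (Abcb9)
log2(289397/16970) = 4.092  (Wnt8)
log2(506474/47964) = 3.400  (Runx9)
The largest magnitude belongs to Wnt8.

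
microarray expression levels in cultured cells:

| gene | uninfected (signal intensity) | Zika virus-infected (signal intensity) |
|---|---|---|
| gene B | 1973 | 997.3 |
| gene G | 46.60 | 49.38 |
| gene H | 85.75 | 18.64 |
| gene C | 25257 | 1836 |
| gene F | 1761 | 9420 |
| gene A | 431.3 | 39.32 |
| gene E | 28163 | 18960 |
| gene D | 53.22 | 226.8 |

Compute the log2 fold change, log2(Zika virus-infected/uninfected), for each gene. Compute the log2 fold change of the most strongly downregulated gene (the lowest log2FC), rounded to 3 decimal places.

-3.782

log2(997.3/1973) = -0.984  (gene B)
log2(49.38/46.60) = 0.084  (gene G)
log2(18.64/85.75) = -2.202  (gene H)
log2(1836/25257) = -3.782  (gene C)
log2(9420/1761) = 2.419  (gene F)
log2(39.32/431.3) = -3.455  (gene A)
log2(18960/28163) = -0.571  (gene E)
log2(226.8/53.22) = 2.091  (gene D)
gene C is most strongly downregulated.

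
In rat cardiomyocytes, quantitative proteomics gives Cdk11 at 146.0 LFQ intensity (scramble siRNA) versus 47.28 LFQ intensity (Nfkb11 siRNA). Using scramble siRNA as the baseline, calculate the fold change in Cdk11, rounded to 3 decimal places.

Fold change = 47.28 / 146.0 = 0.3238
Cdk11 is downregulated.

0.324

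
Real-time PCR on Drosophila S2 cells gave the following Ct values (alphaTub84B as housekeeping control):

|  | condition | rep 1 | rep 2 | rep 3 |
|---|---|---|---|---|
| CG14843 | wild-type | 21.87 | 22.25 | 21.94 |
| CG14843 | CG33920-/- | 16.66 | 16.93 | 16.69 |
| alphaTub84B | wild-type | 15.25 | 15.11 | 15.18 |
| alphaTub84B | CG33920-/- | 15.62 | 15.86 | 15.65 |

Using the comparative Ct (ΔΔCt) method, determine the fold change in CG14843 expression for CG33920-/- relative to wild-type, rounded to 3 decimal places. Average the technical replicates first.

Mean Ct: CG14843 wild-type 22.020; CG14843 CG33920-/- 16.760; alphaTub84B wild-type 15.180; alphaTub84B CG33920-/- 15.710
ΔCt(wild-type) = 22.020 − 15.180 = 6.840
ΔCt(CG33920-/-) = 16.760 − 15.710 = 1.050
ΔΔCt = 1.050 − 6.840 = -5.790
Fold change = 2^(−(-5.790)) = 2^5.790 = 55.3304

55.330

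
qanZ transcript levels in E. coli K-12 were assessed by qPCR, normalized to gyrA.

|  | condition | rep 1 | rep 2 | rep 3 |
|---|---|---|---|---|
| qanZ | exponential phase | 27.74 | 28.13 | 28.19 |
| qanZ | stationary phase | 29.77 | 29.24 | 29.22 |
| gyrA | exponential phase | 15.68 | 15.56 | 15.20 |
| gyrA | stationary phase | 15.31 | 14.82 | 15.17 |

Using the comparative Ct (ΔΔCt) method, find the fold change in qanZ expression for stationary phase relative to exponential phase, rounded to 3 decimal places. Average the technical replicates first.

0.293

Mean Ct: qanZ exponential phase 28.020; qanZ stationary phase 29.410; gyrA exponential phase 15.480; gyrA stationary phase 15.100
ΔCt(exponential phase) = 28.020 − 15.480 = 12.540
ΔCt(stationary phase) = 29.410 − 15.100 = 14.310
ΔΔCt = 14.310 − 12.540 = 1.770
Fold change = 2^(−1.770) = 0.2932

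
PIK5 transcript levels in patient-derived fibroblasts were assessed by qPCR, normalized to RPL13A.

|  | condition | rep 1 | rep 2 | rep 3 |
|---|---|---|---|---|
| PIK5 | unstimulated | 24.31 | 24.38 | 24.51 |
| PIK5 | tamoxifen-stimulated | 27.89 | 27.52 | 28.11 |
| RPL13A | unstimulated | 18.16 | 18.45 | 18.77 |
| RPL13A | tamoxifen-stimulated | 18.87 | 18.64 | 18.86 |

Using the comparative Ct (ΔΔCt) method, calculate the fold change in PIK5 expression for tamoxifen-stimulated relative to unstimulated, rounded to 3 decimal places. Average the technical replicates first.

Mean Ct: PIK5 unstimulated 24.400; PIK5 tamoxifen-stimulated 27.840; RPL13A unstimulated 18.460; RPL13A tamoxifen-stimulated 18.790
ΔCt(unstimulated) = 24.400 − 18.460 = 5.940
ΔCt(tamoxifen-stimulated) = 27.840 − 18.790 = 9.050
ΔΔCt = 9.050 − 5.940 = 3.110
Fold change = 2^(−3.110) = 0.1158

0.116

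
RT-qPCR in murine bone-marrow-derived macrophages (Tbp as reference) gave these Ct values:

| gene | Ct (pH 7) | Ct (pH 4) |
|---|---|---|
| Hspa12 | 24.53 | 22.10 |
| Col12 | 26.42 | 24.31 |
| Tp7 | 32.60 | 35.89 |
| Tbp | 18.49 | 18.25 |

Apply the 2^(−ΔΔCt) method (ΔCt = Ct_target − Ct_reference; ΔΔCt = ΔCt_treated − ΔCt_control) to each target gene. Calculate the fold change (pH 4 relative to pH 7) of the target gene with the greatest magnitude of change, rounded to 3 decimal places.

Hspa12: ΔΔCt = (22.10−18.25) − (24.53−18.49) = 3.85 − 6.04 = -2.19; fold change = 2^2.19 = 4.563
Col12: ΔΔCt = (24.31−18.25) − (26.42−18.49) = 6.06 − 7.93 = -1.87; fold change = 2^1.87 = 3.655
Tp7: ΔΔCt = (35.89−18.25) − (32.60−18.49) = 17.64 − 14.11 = 3.53; fold change = 2^-3.53 = 0.087
Tp7 has the largest |ΔΔCt| = 3.53.

0.087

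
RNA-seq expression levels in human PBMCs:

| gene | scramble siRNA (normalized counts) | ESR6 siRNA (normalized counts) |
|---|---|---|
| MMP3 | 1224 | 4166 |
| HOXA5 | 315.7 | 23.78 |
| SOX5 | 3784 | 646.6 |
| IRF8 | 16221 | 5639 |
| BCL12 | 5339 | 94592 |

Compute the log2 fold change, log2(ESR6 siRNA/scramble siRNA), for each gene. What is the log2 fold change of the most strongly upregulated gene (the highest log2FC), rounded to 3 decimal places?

log2(4166/1224) = 1.767  (MMP3)
log2(23.78/315.7) = -3.731  (HOXA5)
log2(646.6/3784) = -2.549  (SOX5)
log2(5639/16221) = -1.524  (IRF8)
log2(94592/5339) = 4.147  (BCL12)
BCL12 is most strongly upregulated.

4.147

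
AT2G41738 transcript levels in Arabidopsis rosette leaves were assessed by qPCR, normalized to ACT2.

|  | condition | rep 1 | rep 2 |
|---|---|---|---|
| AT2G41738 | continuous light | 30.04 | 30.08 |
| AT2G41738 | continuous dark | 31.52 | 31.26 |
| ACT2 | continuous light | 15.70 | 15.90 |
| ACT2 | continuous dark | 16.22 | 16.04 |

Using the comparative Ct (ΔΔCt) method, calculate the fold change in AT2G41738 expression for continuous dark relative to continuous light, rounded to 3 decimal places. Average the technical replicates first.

0.500

Mean Ct: AT2G41738 continuous light 30.060; AT2G41738 continuous dark 31.390; ACT2 continuous light 15.800; ACT2 continuous dark 16.130
ΔCt(continuous light) = 30.060 − 15.800 = 14.260
ΔCt(continuous dark) = 31.390 − 16.130 = 15.260
ΔΔCt = 15.260 − 14.260 = 1.000
Fold change = 2^(−1.000) = 0.5000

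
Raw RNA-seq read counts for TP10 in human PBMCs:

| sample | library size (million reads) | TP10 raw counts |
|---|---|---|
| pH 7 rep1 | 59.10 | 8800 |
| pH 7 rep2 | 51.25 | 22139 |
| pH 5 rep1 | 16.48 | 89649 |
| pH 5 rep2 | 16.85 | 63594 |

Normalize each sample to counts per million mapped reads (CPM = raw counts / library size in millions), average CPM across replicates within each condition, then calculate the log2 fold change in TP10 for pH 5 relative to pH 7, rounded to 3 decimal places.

3.988

CPM(pH 7 rep1) = 8800 / 59.10 = 148.9002
CPM(pH 7 rep2) = 22139 / 51.25 = 431.9805
CPM(pH 5 rep1) = 89649 / 16.48 = 5439.8665
CPM(pH 5 rep2) = 63594 / 16.85 = 3774.1246
mean CPM(pH 7) = 290.4403; mean CPM(pH 5) = 4606.9956
Fold change = 4606.9956 / 290.4403 = 15.86211
log2(15.86211) = 3.9875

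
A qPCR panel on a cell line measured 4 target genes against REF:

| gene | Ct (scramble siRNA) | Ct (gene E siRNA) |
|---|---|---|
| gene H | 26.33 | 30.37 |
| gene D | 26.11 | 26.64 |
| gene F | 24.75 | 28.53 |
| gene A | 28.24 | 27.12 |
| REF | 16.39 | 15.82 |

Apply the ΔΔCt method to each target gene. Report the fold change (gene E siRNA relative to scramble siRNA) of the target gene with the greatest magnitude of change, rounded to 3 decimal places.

0.041

gene H: ΔΔCt = (30.37−15.82) − (26.33−16.39) = 14.55 − 9.94 = 4.61; fold change = 2^-4.61 = 0.041
gene D: ΔΔCt = (26.64−15.82) − (26.11−16.39) = 10.82 − 9.72 = 1.10; fold change = 2^-1.10 = 0.467
gene F: ΔΔCt = (28.53−15.82) − (24.75−16.39) = 12.71 − 8.36 = 4.35; fold change = 2^-4.35 = 0.049
gene A: ΔΔCt = (27.12−15.82) − (28.24−16.39) = 11.30 − 11.85 = -0.55; fold change = 2^0.55 = 1.464
gene H has the largest |ΔΔCt| = 4.61.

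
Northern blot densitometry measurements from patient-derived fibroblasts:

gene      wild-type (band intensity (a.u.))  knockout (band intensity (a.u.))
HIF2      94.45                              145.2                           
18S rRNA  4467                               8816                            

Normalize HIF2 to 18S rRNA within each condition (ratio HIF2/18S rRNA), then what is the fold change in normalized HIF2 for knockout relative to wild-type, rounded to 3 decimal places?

HIF2/18S rRNA (wild-type) = 94.45 / 4467 = 0.021144
HIF2/18S rRNA (knockout) = 145.2 / 8816 = 0.01647
Fold change = 0.01647 / 0.021144 = 0.7789

0.779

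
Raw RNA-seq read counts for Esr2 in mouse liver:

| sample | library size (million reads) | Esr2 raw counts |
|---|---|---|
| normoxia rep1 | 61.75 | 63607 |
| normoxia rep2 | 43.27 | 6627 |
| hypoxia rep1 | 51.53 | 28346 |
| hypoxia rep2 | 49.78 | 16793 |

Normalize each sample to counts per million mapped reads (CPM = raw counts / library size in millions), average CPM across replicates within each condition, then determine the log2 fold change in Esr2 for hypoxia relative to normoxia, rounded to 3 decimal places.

-0.415

CPM(normoxia rep1) = 63607 / 61.75 = 1030.0729
CPM(normoxia rep2) = 6627 / 43.27 = 153.1546
CPM(hypoxia rep1) = 28346 / 51.53 = 550.0873
CPM(hypoxia rep2) = 16793 / 49.78 = 337.3443
mean CPM(normoxia) = 591.6137; mean CPM(hypoxia) = 443.7158
Fold change = 443.7158 / 591.6137 = 0.75001
log2(0.75001) = -0.4150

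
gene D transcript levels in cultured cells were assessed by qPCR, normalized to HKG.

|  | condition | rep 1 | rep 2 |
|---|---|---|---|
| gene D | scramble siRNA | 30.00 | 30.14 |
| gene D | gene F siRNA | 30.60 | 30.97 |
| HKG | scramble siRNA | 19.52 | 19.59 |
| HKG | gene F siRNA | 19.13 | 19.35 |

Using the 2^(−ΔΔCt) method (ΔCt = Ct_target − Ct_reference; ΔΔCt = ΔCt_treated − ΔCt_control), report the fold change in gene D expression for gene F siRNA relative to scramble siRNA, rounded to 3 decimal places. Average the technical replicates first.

0.490

Mean Ct: gene D scramble siRNA 30.070; gene D gene F siRNA 30.785; HKG scramble siRNA 19.555; HKG gene F siRNA 19.240
ΔCt(scramble siRNA) = 30.070 − 19.555 = 10.515
ΔCt(gene F siRNA) = 30.785 − 19.240 = 11.545
ΔΔCt = 11.545 − 10.515 = 1.030
Fold change = 2^(−1.030) = 0.4897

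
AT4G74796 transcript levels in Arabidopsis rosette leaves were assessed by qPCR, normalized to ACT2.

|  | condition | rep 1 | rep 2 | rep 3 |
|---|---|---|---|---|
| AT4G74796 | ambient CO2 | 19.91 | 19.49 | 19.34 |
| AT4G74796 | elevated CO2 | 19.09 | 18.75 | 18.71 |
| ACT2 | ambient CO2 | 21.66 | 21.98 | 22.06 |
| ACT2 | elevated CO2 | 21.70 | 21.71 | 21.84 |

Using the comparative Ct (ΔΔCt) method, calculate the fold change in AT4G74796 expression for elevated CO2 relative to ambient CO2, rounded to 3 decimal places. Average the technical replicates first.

1.495

Mean Ct: AT4G74796 ambient CO2 19.580; AT4G74796 elevated CO2 18.850; ACT2 ambient CO2 21.900; ACT2 elevated CO2 21.750
ΔCt(ambient CO2) = 19.580 − 21.900 = -2.320
ΔCt(elevated CO2) = 18.850 − 21.750 = -2.900
ΔΔCt = -2.900 − (-2.320) = -0.580
Fold change = 2^(−(-0.580)) = 2^0.580 = 1.4948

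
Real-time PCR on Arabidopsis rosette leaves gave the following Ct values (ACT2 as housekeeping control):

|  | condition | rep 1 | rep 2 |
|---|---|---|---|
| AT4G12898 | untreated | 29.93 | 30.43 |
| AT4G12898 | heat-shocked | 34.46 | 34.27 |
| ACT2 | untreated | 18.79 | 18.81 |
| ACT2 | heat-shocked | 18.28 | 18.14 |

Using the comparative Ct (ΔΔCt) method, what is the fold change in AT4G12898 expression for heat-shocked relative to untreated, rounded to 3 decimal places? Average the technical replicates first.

0.037

Mean Ct: AT4G12898 untreated 30.180; AT4G12898 heat-shocked 34.365; ACT2 untreated 18.800; ACT2 heat-shocked 18.210
ΔCt(untreated) = 30.180 − 18.800 = 11.380
ΔCt(heat-shocked) = 34.365 − 18.210 = 16.155
ΔΔCt = 16.155 − 11.380 = 4.775
Fold change = 2^(−4.775) = 0.0365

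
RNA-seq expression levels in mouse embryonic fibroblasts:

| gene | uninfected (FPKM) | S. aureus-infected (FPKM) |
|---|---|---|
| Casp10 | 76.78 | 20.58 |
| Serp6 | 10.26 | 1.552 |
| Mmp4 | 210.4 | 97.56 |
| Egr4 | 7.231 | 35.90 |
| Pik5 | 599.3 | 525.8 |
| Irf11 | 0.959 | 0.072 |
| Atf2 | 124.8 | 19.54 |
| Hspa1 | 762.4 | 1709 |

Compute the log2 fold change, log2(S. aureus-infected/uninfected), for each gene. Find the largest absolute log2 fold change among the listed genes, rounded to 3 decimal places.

3.735

log2(20.58/76.78) = -1.899  (Casp10)
log2(1.552/10.26) = -2.725  (Serp6)
log2(97.56/210.4) = -1.109  (Mmp4)
log2(35.90/7.231) = 2.312  (Egr4)
log2(525.8/599.3) = -0.189  (Pik5)
log2(0.072/0.959) = -3.735  (Irf11)
log2(19.54/124.8) = -2.675  (Atf2)
log2(1709/762.4) = 1.165  (Hspa1)
The largest magnitude belongs to Irf11.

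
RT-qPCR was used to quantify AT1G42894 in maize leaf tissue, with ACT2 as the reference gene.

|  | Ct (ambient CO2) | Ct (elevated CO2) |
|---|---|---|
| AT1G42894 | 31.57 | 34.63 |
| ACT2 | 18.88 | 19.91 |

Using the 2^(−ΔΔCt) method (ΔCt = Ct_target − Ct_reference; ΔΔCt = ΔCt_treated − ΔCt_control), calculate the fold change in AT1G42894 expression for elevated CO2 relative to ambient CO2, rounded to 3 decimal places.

0.245

ΔCt(ambient CO2) = 31.570 − 18.880 = 12.690
ΔCt(elevated CO2) = 34.630 − 19.910 = 14.720
ΔΔCt = 14.720 − 12.690 = 2.030
Fold change = 2^(−2.030) = 0.2449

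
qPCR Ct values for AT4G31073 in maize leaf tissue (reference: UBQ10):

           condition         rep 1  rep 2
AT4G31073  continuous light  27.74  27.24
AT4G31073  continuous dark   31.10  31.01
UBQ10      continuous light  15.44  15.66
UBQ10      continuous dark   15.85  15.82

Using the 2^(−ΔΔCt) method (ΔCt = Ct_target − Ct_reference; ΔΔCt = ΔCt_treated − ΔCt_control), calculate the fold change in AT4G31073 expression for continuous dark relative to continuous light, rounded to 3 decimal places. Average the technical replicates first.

0.103

Mean Ct: AT4G31073 continuous light 27.490; AT4G31073 continuous dark 31.055; UBQ10 continuous light 15.550; UBQ10 continuous dark 15.835
ΔCt(continuous light) = 27.490 − 15.550 = 11.940
ΔCt(continuous dark) = 31.055 − 15.835 = 15.220
ΔΔCt = 15.220 − 11.940 = 3.280
Fold change = 2^(−3.280) = 0.1029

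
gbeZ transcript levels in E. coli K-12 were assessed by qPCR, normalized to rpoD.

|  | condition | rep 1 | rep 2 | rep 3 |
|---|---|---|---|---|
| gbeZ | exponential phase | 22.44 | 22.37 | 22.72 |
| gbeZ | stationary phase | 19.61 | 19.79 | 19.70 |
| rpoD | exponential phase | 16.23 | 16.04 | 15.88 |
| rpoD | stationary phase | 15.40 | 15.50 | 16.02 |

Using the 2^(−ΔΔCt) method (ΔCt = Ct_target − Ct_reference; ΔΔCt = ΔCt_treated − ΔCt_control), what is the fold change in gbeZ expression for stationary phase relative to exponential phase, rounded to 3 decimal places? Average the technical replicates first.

5.278

Mean Ct: gbeZ exponential phase 22.510; gbeZ stationary phase 19.700; rpoD exponential phase 16.050; rpoD stationary phase 15.640
ΔCt(exponential phase) = 22.510 − 16.050 = 6.460
ΔCt(stationary phase) = 19.700 − 15.640 = 4.060
ΔΔCt = 4.060 − 6.460 = -2.400
Fold change = 2^(−(-2.400)) = 2^2.400 = 5.2780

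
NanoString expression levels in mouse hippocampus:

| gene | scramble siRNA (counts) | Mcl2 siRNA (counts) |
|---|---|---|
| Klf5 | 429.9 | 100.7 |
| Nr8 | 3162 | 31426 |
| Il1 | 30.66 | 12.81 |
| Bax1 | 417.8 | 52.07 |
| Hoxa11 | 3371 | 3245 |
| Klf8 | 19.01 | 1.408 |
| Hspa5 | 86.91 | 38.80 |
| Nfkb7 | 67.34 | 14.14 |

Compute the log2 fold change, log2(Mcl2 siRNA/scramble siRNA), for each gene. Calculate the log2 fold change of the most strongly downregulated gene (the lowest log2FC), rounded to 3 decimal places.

-3.755

log2(100.7/429.9) = -2.094  (Klf5)
log2(31426/3162) = 3.313  (Nr8)
log2(12.81/30.66) = -1.259  (Il1)
log2(52.07/417.8) = -3.004  (Bax1)
log2(3245/3371) = -0.055  (Hoxa11)
log2(1.408/19.01) = -3.755  (Klf8)
log2(38.80/86.91) = -1.163  (Hspa5)
log2(14.14/67.34) = -2.252  (Nfkb7)
Klf8 is most strongly downregulated.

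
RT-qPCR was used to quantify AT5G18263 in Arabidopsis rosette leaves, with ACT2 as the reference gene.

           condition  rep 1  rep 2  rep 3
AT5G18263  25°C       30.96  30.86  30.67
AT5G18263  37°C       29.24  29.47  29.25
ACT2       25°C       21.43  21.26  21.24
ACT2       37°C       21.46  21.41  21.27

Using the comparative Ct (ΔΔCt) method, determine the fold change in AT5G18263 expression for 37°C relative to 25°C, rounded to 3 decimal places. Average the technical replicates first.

Mean Ct: AT5G18263 25°C 30.830; AT5G18263 37°C 29.320; ACT2 25°C 21.310; ACT2 37°C 21.380
ΔCt(25°C) = 30.830 − 21.310 = 9.520
ΔCt(37°C) = 29.320 − 21.380 = 7.940
ΔΔCt = 7.940 − 9.520 = -1.580
Fold change = 2^(−(-1.580)) = 2^1.580 = 2.9897

2.990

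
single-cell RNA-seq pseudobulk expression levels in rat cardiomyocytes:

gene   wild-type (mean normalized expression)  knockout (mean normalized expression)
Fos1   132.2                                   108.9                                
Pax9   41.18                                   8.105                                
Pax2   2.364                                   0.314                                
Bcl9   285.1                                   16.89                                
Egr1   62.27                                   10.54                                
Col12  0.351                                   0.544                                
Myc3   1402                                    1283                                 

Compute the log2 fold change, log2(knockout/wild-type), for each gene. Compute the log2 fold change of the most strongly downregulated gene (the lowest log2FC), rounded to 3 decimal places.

log2(108.9/132.2) = -0.280  (Fos1)
log2(8.105/41.18) = -2.345  (Pax9)
log2(0.314/2.364) = -2.912  (Pax2)
log2(16.89/285.1) = -4.077  (Bcl9)
log2(10.54/62.27) = -2.563  (Egr1)
log2(0.544/0.351) = 0.632  (Col12)
log2(1283/1402) = -0.128  (Myc3)
Bcl9 is most strongly downregulated.

-4.077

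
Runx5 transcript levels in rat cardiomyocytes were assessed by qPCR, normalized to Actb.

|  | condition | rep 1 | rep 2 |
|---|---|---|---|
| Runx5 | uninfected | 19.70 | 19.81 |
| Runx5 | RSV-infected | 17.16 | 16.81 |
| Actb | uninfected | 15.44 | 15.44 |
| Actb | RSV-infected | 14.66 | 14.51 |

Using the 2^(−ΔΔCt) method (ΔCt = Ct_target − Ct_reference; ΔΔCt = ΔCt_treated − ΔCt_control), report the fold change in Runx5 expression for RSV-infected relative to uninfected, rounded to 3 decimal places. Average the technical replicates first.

Mean Ct: Runx5 uninfected 19.755; Runx5 RSV-infected 16.985; Actb uninfected 15.440; Actb RSV-infected 14.585
ΔCt(uninfected) = 19.755 − 15.440 = 4.315
ΔCt(RSV-infected) = 16.985 − 14.585 = 2.400
ΔΔCt = 2.400 − 4.315 = -1.915
Fold change = 2^(−(-1.915)) = 2^1.915 = 3.7711

3.771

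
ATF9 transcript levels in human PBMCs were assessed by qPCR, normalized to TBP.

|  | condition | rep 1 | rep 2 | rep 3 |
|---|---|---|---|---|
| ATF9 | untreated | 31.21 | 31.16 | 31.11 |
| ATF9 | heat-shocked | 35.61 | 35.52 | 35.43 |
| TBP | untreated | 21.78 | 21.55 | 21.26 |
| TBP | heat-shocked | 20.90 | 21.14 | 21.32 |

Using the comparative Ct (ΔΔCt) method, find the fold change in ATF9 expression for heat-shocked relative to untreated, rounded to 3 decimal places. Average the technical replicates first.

0.037

Mean Ct: ATF9 untreated 31.160; ATF9 heat-shocked 35.520; TBP untreated 21.530; TBP heat-shocked 21.120
ΔCt(untreated) = 31.160 − 21.530 = 9.630
ΔCt(heat-shocked) = 35.520 − 21.120 = 14.400
ΔΔCt = 14.400 − 9.630 = 4.770
Fold change = 2^(−4.770) = 0.0367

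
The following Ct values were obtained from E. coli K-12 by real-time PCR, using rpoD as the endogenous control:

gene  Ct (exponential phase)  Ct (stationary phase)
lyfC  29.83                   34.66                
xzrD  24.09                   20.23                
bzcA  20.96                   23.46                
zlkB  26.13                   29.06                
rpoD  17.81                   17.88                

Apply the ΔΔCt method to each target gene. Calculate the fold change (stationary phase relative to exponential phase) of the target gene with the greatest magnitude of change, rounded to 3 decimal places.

lyfC: ΔΔCt = (34.66−17.88) − (29.83−17.81) = 16.78 − 12.02 = 4.76; fold change = 2^-4.76 = 0.037
xzrD: ΔΔCt = (20.23−17.88) − (24.09−17.81) = 2.35 − 6.28 = -3.93; fold change = 2^3.93 = 15.242
bzcA: ΔΔCt = (23.46−17.88) − (20.96−17.81) = 5.58 − 3.15 = 2.43; fold change = 2^-2.43 = 0.186
zlkB: ΔΔCt = (29.06−17.88) − (26.13−17.81) = 11.18 − 8.32 = 2.86; fold change = 2^-2.86 = 0.138
lyfC has the largest |ΔΔCt| = 4.76.

0.037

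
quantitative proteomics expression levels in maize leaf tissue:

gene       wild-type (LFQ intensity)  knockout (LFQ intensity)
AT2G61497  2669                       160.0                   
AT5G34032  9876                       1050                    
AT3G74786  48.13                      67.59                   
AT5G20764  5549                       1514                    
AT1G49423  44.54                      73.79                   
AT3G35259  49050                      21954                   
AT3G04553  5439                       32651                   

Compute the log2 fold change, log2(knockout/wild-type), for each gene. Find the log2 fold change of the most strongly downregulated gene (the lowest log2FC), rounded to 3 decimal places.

-4.060

log2(160.0/2669) = -4.060  (AT2G61497)
log2(1050/9876) = -3.234  (AT5G34032)
log2(67.59/48.13) = 0.490  (AT3G74786)
log2(1514/5549) = -1.874  (AT5G20764)
log2(73.79/44.54) = 0.728  (AT1G49423)
log2(21954/49050) = -1.160  (AT3G35259)
log2(32651/5439) = 2.586  (AT3G04553)
AT2G61497 is most strongly downregulated.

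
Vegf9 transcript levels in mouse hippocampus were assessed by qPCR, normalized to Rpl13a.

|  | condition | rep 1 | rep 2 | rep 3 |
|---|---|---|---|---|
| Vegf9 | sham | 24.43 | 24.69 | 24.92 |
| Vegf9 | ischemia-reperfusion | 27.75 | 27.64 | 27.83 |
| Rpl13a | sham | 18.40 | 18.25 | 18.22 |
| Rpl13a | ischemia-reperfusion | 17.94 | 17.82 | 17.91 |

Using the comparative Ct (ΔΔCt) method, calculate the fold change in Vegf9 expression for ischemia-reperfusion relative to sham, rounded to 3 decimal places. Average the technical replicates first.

0.091

Mean Ct: Vegf9 sham 24.680; Vegf9 ischemia-reperfusion 27.740; Rpl13a sham 18.290; Rpl13a ischemia-reperfusion 17.890
ΔCt(sham) = 24.680 − 18.290 = 6.390
ΔCt(ischemia-reperfusion) = 27.740 − 17.890 = 9.850
ΔΔCt = 9.850 − 6.390 = 3.460
Fold change = 2^(−3.460) = 0.0909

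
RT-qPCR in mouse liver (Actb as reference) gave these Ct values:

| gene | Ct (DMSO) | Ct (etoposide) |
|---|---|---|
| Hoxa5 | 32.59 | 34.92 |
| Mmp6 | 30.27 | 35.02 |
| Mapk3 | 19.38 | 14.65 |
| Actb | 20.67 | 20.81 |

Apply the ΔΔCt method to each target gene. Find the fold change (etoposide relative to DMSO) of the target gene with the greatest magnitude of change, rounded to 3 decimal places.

29.243

Hoxa5: ΔΔCt = (34.92−20.81) − (32.59−20.67) = 14.11 − 11.92 = 2.19; fold change = 2^-2.19 = 0.219
Mmp6: ΔΔCt = (35.02−20.81) − (30.27−20.67) = 14.21 − 9.60 = 4.61; fold change = 2^-4.61 = 0.041
Mapk3: ΔΔCt = (14.65−20.81) − (19.38−20.67) = -6.16 − (-1.29) = -4.87; fold change = 2^4.87 = 29.243
Mapk3 has the largest |ΔΔCt| = 4.87.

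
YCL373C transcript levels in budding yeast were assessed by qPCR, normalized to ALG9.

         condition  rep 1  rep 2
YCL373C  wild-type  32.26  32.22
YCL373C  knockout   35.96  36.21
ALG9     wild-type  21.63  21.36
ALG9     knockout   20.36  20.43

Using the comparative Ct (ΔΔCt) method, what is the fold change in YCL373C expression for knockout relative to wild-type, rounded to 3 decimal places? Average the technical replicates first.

Mean Ct: YCL373C wild-type 32.240; YCL373C knockout 36.085; ALG9 wild-type 21.495; ALG9 knockout 20.395
ΔCt(wild-type) = 32.240 − 21.495 = 10.745
ΔCt(knockout) = 36.085 − 20.395 = 15.690
ΔΔCt = 15.690 − 10.745 = 4.945
Fold change = 2^(−4.945) = 0.0325

0.032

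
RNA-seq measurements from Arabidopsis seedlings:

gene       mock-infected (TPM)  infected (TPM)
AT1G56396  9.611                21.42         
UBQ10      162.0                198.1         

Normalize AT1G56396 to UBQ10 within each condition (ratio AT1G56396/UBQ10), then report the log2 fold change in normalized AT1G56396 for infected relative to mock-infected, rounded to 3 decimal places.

AT1G56396/UBQ10 (mock-infected) = 9.611 / 162.0 = 0.059327
AT1G56396/UBQ10 (infected) = 21.42 / 198.1 = 0.10813
Fold change = 0.10813 / 0.059327 = 1.8226
log2(1.8226) = 0.8660

0.866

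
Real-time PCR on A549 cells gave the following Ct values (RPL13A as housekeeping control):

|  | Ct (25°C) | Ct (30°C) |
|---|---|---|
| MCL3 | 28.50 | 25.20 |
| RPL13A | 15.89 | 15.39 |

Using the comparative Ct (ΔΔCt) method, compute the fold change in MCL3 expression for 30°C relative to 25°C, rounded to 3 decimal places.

ΔCt(25°C) = 28.500 − 15.890 = 12.610
ΔCt(30°C) = 25.200 − 15.390 = 9.810
ΔΔCt = 9.810 − 12.610 = -2.800
Fold change = 2^(−(-2.800)) = 2^2.800 = 6.9644

6.964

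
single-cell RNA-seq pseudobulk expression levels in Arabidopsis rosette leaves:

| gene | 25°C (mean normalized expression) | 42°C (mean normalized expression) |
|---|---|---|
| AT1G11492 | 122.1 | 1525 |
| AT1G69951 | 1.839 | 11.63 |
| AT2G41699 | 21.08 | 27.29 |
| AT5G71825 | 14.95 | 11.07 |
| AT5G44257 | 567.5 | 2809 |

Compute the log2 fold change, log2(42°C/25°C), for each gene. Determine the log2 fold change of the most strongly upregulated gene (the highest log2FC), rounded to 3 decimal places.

3.643

log2(1525/122.1) = 3.643  (AT1G11492)
log2(11.63/1.839) = 2.661  (AT1G69951)
log2(27.29/21.08) = 0.372  (AT2G41699)
log2(11.07/14.95) = -0.433  (AT5G71825)
log2(2809/567.5) = 2.307  (AT5G44257)
AT1G11492 is most strongly upregulated.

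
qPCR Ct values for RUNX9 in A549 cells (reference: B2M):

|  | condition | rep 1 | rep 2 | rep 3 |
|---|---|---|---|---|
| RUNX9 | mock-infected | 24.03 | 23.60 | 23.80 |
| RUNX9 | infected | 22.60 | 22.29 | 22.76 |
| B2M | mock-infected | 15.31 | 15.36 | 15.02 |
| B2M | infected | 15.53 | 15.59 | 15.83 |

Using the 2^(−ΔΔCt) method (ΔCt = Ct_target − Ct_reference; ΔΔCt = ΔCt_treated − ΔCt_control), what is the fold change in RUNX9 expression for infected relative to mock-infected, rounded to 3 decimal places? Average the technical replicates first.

Mean Ct: RUNX9 mock-infected 23.810; RUNX9 infected 22.550; B2M mock-infected 15.230; B2M infected 15.650
ΔCt(mock-infected) = 23.810 − 15.230 = 8.580
ΔCt(infected) = 22.550 − 15.650 = 6.900
ΔΔCt = 6.900 − 8.580 = -1.680
Fold change = 2^(−(-1.680)) = 2^1.680 = 3.2043

3.204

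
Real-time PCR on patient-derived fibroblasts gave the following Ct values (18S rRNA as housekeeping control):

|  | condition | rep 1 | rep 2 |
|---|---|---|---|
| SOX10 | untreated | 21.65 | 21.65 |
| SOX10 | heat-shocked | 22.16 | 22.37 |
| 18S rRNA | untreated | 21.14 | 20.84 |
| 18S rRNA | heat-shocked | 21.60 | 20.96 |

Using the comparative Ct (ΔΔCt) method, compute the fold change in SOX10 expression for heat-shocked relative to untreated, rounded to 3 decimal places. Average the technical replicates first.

0.798

Mean Ct: SOX10 untreated 21.650; SOX10 heat-shocked 22.265; 18S rRNA untreated 20.990; 18S rRNA heat-shocked 21.280
ΔCt(untreated) = 21.650 − 20.990 = 0.660
ΔCt(heat-shocked) = 22.265 − 21.280 = 0.985
ΔΔCt = 0.985 − 0.660 = 0.325
Fold change = 2^(−0.325) = 0.7983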